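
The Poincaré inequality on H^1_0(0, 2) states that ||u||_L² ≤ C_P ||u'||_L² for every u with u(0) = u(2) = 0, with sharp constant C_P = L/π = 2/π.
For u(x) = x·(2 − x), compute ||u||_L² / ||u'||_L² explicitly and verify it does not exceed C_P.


||u||_L² / ||u'||_L² = sqrt(10)/5 < C_P = 2/π.

u(x) = x·(2 − x), so u'(x) = 2 - 2*x.
u(x) = x·(2 − x) vanishes at x = 0 and x = 2, so u ∈ H^1_0(0, 2). Differentiate via the product rule and integrate the resulting polynomials term by term.
  ∫_0^2 u² dx = ∫_0^2 (x^4 - 4*x^3 + 4*x^2) dx. Term by term:
    ∫_0^2 x^4 dx = 32/5;  ∫_0^2 -4*x^3 dx = -16;  ∫_0^2 4*x^2 dx = 32/3.
  Sum: 32/5 − 16 + 32/3 = 16/15.
  ∫_0^2 (u')² dx = ∫_0^2 (4*x^2 - 8*x + 4) dx. Term by term:
    ∫_0^2 4*x^2 dx = 32/3;  ∫_0^2 -8*x dx = -16;  ∫_0^2 4 dx = 8.
  Sum: 32/3 − 16 + 8 = 8/3.
∫_0^2 u² dx = 16/15, so ||u||_L² = 4*sqrt(15)/15.
∫_0^2 (u')² dx = 8/3, so ||u'||_L² = 2*sqrt(6)/3.
Ratio ||u||_L² / ||u'||_L² = sqrt(10)/5.
Sharp Poincaré constant on H^1_0(0, 2) is C_P = L/π = 2/π, achieved by sin(π/2·x).
A polynomial bump cannot attain the sharp Poincaré constant (only the first sine eigenfunction does), so the ratio is strictly less than C_P, consistent with ||u||_L² ≤ C_P ||u'||_L².


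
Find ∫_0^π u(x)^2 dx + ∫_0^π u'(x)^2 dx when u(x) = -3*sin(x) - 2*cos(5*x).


||u||_{H^1(0,π)}^2 = 61*π

u'(x) = 10*sin(5*x) - 3*cos(x).
Expand u² and (u')² and integrate term by term on (0, π), using: for integers n ≥ 1, ∫_0^π sin²(nx) dx = ∫_0^π cos²(nx) dx = π/2; for n ≠ n', ∫_0^π sin(nx)sin(n'x) dx = ∫_0^π cos(nx)cos(n'x) dx = 0; and by product-to-sum, ∫_0^π sin(nx)cos(n'x) dx = ½∫_0^π [sin((n+n')x) + sin((n−n')x)] dx, which is 0 when n+n' is even and 2n/(n²−n'²) when n+n' is odd (it need not vanish on (0, π)).
  u² squared terms: (-3)²·∫sin(x)² dx = 9·π/2 = 9*π/2;  (-2)²·∫cos(5x)² dx = 4·π/2 = 2*π.
  u² cross terms: 2·(-3)·(-2)·∫sin(x)·cos(5x) dx = 12·(0) = 0.
  So ∫_0^π u² dx = 9*π/2 + 2*π + 0 = 13*π/2.
  (u')² squared terms: (-3)²·∫cos(x)² dx = 9·π/2 = 9*π/2;  (10)²·∫sin(5x)² dx = 100·π/2 = 50*π.
  (u')² cross terms: 2·(-3)·(10)·∫cos(x)·sin(5x) dx = -60·(0) = 0.
  So ∫_0^π (u')² dx = 9*π/2 + 50*π + 0 = 109*π/2.
||u||_{H^1}^2 = (13*π/2) + (109*π/2) = 61*π.


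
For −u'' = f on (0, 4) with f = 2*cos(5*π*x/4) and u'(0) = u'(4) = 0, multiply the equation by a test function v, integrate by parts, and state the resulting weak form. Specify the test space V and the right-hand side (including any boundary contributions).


V = H^1(0, 4) (no boundary constraint on v; u is determined up to an additive constant); weak form: ∫_0^4 u'v' dx = ∫_0^4 (2*cos(5*π*x/4)) v dx for all v ∈ V.

Multiply both sides by a test function v and integrate from 0 to 4:
  ∫_0^4 −u''(x) v(x) dx = ∫_0^4 f(x) v(x) dx.
Integrate the LHS by parts once:
  ∫_0^4 −u'' v dx = −[u'(x) v(x)]_0^4 + ∫_0^4 u'(x) v'(x) dx.
Thus ∫_0^4 u'(x) v'(x) dx = ∫_0^4 f(x) v(x) dx + [u'(x) v(x)]_0^4.
Choose V so that boundary terms are either known or forced to vanish.
u has homogeneous Neumann: u'(0) = u'(4) = 0. So [u' v]_0^4 = 0·v(4) − 0·v(0) = 0 for any v; take V = H^1(0, 4).
Weak formulation: find u (satisfying any essential BC) such that ∫_0^4 u'(x) v'(x) dx = ∫_0^4 f v dx for all v ∈ V (homogeneous Neumann, so boundary terms vanish).
Substituting f(x) = 2*cos(5*π*x/4), the right-hand side is ∫_0^4 (2*cos(5*π*x/4)) v dx.
Compatibility check (pure Neumann): taking v ≡ 1 ∈ V gives 0 = ∫_0^4 f dx + (0) − (0), i.e. ∫_0^4 f dx must equal u'(0) − u'(4) = 0. Indeed ∫_0^4 (2*cos(5*π*x/4)) dx = 0, so the data are compatible. The solution is then unique only up to an additive constant (fix it e.g. by requiring ∫_0^4 u dx = 0).


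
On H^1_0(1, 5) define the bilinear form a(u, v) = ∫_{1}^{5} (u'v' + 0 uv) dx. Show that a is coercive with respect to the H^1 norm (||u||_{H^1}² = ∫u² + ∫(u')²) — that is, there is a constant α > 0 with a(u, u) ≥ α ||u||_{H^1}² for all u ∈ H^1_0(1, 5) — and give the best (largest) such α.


α = π^2/(π^2 + 16)

Coercivity of a(·,·) on H^1_0(1, 5) means a(u, u) ≥ α ||u||_{H^1}² for every u ∈ H^1_0.
The interval has length L = 4, and Poincaré/coercivity depend only on L. Here a(u, u) = ∫(u')² + (0)·∫u².
Here c = 0, so a(u,u) = ∫(u')² alone. The condition a(u,u) ≥ α||u||_{H^1}² reads (1−α)∫(u')² ≥ (α−c)∫u². Any admissible α is ≤ 1 (rapidly oscillating u have ∫u²/∫(u')² → 0), and α = 1 would force 0 ≥ (1−c)∫u², impossible since c < 1; so 1−α > 0. By the sharp Poincaré inequality on H^1_0 of an interval of length L, ∫(u')² ≥ (π/L)²∫u² with equality for the first sine mode sin(π(x−x₀)/L) (x₀ the left endpoint), so the inequality holds for all u iff (1−α)(π/L)² ≥ α − c, i.e. α ≤ ((π/L)² + c)/((π/L)² + 1) = (1 + c(L/π)²)/(1 + (L/π)²). (Direct route, valid since c ≤ 0: Poincaré gives c∫u² ≥ c(L/π)²∫(u')², so a(u,u) ≥ (1 + c(L/π)²)∫(u')², while ||u||_{H^1}² ≤ (1 + (L/π)²)∫(u')²; dividing yields the same α.) With (π/L)² = π^2/16 and c = 0, the largest admissible constant is α = ((π/L)² + c)/((π/L)² + 1).
Simplifying, α = π^2/(π^2 + 16).


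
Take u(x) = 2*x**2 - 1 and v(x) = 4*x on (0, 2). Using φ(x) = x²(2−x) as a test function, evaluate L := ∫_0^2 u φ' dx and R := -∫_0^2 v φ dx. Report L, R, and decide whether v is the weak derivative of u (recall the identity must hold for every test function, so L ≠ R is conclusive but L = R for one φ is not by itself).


LHS = -32/5, RHS = -32/5. Yes, v = u' weakly.

u(x) = 2*x**2 - 1, classical derivative u'(x) = 4*x.
φ(x) = x²(2−x), so φ'(x) = x*(4 - 3*x).
Note φ(0) = φ(2) = 0, so the boundary term u·φ vanishes.
LHS = ∫_0^2 u(x) φ'(x) dx = ∫_0^2 (-6*x^4 + 8*x^3 + 3*x^2 - 4*x) dx. Term by term:
  ∫_0^2 -6*x^4 dx = -192/5;  ∫_0^2 8*x^3 dx = 32;  ∫_0^2 3*x^2 dx = 8;
  ∫_0^2 -4*x dx = -8.
Sum: -192/5 + 32 + 8 − 8 = -32/5.
So LHS = -32/5.
∫_0^2 v(x) φ(x) dx = ∫_0^2 (-4*x^4 + 8*x^3) dx. Term by term:
  ∫_0^2 -4*x^4 dx = -128/5;  ∫_0^2 8*x^3 dx = 32.
Sum: -128/5 + 32 = 32/5.
So RHS = -∫_0^2 v(x) φ(x) dx = -32/5.
LHS = RHS, so the identity holds for this test φ.
Moreover u is smooth here and v(x) = u'(x) = 4*x pointwise, so the identity holds for every test function. Hence v is the weak derivative of u.


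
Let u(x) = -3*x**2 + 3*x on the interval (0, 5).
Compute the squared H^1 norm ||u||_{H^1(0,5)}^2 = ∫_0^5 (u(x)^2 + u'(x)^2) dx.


||u||_{H^1}^2 = 8565/2

The H^1 norm (squared) on an interval (0, L) is
  ||u||_{H^1}^2 = ∫_0^L u(x)^2 dx + ∫_0^L u'(x)^2 dx.
Compute u'(x) = 3 - 6*x.
Then u(x)^2 = 9*x**4 - 18*x**3 + 9*x**2 and u'(x)^2 = 36*x**2 - 36*x + 9.
Integrate each monomial from 0 to 5 using ∫_0^5 c·x^n dx = c·5^(n+1)/(n+1):
  ∫_0^5 u(x)^2 dx = ∫_0^5 (9*x^4 - 18*x^3 + 9*x^2) dx. Term by term:
    ∫_0^5 9*x^4 dx = 5625;  ∫_0^5 -18*x^3 dx = -5625/2;  ∫_0^5 9*x^2 dx = 375.
  Sum: 5625 − 5625/2 + 375 = 6375/2.
  ∫_0^5 u'(x)^2 dx = ∫_0^5 (36*x^2 - 36*x + 9) dx. Term by term:
    ∫_0^5 36*x^2 dx = 1500;  ∫_0^5 -36*x dx = -450;  ∫_0^5 9 dx = 45.
  Sum: 1500 − 450 + 45 = 1095.
Adding: ||u||_{H^1}^2 = 6375/2 + 1095 = 8565/2.


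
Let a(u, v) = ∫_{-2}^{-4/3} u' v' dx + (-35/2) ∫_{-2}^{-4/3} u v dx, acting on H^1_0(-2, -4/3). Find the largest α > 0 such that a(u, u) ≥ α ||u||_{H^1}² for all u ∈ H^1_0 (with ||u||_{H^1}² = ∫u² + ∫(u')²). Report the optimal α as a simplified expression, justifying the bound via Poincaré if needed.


α = (-70 + 9*π^2)/(4 + 9*π^2)

Coercivity of a(·,·) on H^1_0(-2, -4/3) means a(u, u) ≥ α ||u||_{H^1}² for every u ∈ H^1_0.
The interval has length L = 2/3, and Poincaré/coercivity depend only on L. Here a(u, u) = ∫(u')² + (-35/2)·∫u².
Here c = -35/2 < 0 with |c| < (π/L)² = 9*π^2/4, so coercivity still holds. The condition a(u,u) ≥ α||u||_{H^1}² reads (1−α)∫(u')² ≥ (α−c)∫u². Any admissible α is ≤ 1 (rapidly oscillating u have ∫u²/∫(u')² → 0), and α = 1 would force 0 ≥ (1−c)∫u², impossible since c < 1; so 1−α > 0. By the sharp Poincaré inequality on H^1_0 of an interval of length L, ∫(u')² ≥ (π/L)²∫u² with equality for the first sine mode sin(π(x−x₀)/L) (x₀ the left endpoint), so the inequality holds for all u iff (1−α)(π/L)² ≥ α − c, i.e. α ≤ ((π/L)² + c)/((π/L)² + 1) = (1 + c(L/π)²)/(1 + (L/π)²). (Direct route, valid since c ≤ 0: Poincaré gives c∫u² ≥ c(L/π)²∫(u')², so a(u,u) ≥ (1 + c(L/π)²)∫(u')², while ||u||_{H^1}² ≤ (1 + (L/π)²)∫(u')²; dividing yields the same α.) With (π/L)² = 9*π^2/4 and c = -35/2, the largest admissible constant is α = ((π/L)² + c)/((π/L)² + 1).
Simplifying, α = (-70 + 9*π^2)/(4 + 9*π^2).


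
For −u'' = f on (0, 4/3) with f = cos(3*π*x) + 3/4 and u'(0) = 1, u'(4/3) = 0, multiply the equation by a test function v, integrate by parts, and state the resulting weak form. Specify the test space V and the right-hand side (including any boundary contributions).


V = H^1(0, 4/3) (v unrestricted at boundary; u is determined up to an additive constant); weak form: ∫_0^4/3 u'v' dx = ∫_0^4/3 (cos(3*π*x) + 3/4) v dx − v(0) for all v ∈ V.

Multiply both sides by a test function v and integrate from 0 to 4/3:
  ∫_0^4/3 −u''(x) v(x) dx = ∫_0^4/3 f(x) v(x) dx.
Integrate the LHS by parts once:
  ∫_0^4/3 −u'' v dx = −[u'(x) v(x)]_0^4/3 + ∫_0^4/3 u'(x) v'(x) dx.
Thus ∫_0^4/3 u'(x) v'(x) dx = ∫_0^4/3 f(x) v(x) dx + [u'(x) v(x)]_0^4/3.
Choose V so that boundary terms are either known or forced to vanish.
u has inhomogeneous Neumann u'(0) = 1, u'(4/3) = 0. [u' v]_0^4/3 = (0)·v(4/3) − (1)·v(0) = − v(0). Take V = H^1(0, 4/3); boundary term becomes part of RHS.
Weak formulation: find u (satisfying any essential BC) such that ∫_0^4/3 u'(x) v'(x) dx = ∫_0^4/3 f v dx − v(0) for all v ∈ V (Neumann data are natural BCs: they enter the RHS as boundary terms).
Substituting f(x) = cos(3*π*x) + 3/4, the right-hand side is ∫_0^4/3 (cos(3*π*x) + 3/4) v dx − v(0).
Compatibility check (pure Neumann): taking v ≡ 1 ∈ V gives 0 = ∫_0^4/3 f dx + (0) − (1), i.e. ∫_0^4/3 f dx must equal u'(0) − u'(4/3) = 1. Indeed ∫_0^4/3 (cos(3*π*x) + 3/4) dx = 1, so the data are compatible. The solution is then unique only up to an additive constant (fix it e.g. by requiring ∫_0^4/3 u dx = 0).


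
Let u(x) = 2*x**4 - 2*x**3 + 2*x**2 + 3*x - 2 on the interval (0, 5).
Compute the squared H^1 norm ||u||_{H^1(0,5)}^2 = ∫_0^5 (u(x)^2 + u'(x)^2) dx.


||u||_{H^1}^2 = 71889920/63

The H^1 norm (squared) on an interval (0, L) is
  ||u||_{H^1}^2 = ∫_0^L u(x)^2 dx + ∫_0^L u'(x)^2 dx.
Compute u'(x) = 8*x**3 - 6*x**2 + 4*x + 3.
Then u(x)^2 = 4*x**8 - 8*x**7 + 12*x**6 + 4*x**5 - 16*x**4 + 20*x**3 + x**2 - 12*x + 4 and u'(x)^2 = 64*x**6 - 96*x**5 + 100*x**4 - 20*x**2 + 24*x + 9.
Integrate each monomial from 0 to 5 using ∫_0^5 c·x^n dx = c·5^(n+1)/(n+1):
  ∫_0^5 u(x)^2 dx = ∫_0^5 (4*x^8 - 8*x^7 + 12*x^6 + 4*x^5 - 16*x^4 + 20*x^3 + x^2 - 12*x + 4) dx. Term by term:
    ∫_0^5 4*x^8 dx = 7812500/9;  ∫_0^5 -8*x^7 dx = -390625;  ∫_0^5 12*x^6 dx = 937500/7;
    ∫_0^5 4*x^5 dx = 31250/3;  ∫_0^5 -16*x^4 dx = -10000;  ∫_0^5 20*x^3 dx = 3125;
    ∫_0^5 x^2 dx = 125/3;  ∫_0^5 -12*x dx = -150;  ∫_0^5 4 dx = 20.
  Sum: 7812500/9 − 390625 + 937500/7 + 31250/3 − 10000 + 3125 + 125/3 − 150 + 20 = 38733185/63.
  ∫_0^5 u'(x)^2 dx = ∫_0^5 (64*x^6 - 96*x^5 + 100*x^4 - 20*x^2 + 24*x + 9) dx. Term by term:
    ∫_0^5 64*x^6 dx = 5000000/7;  ∫_0^5 -96*x^5 dx = -250000;  ∫_0^5 100*x^4 dx = 62500;
    ∫_0^5 -20*x^2 dx = -2500/3;  ∫_0^5 24*x dx = 300;  ∫_0^5 9 dx = 45.
  Sum: 5000000/7 − 250000 + 62500 − 2500/3 + 300 + 45 = 11052245/21.
Adding: ||u||_{H^1}^2 = 38733185/63 + 11052245/21 = 71889920/63.


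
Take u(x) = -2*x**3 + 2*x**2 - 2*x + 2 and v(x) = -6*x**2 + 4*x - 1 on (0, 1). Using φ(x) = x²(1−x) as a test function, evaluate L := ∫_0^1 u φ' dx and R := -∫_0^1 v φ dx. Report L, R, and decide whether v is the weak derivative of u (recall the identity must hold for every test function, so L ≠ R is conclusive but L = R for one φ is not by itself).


LHS = 1/6, RHS = 1/12. No, v is not the weak derivative of u.

u(x) = -2*x**3 + 2*x**2 - 2*x + 2, classical derivative u'(x) = -6*x**2 + 4*x - 2.
φ(x) = x²(1−x), so φ'(x) = x*(2 - 3*x).
Note φ(0) = φ(1) = 0, so the boundary term u·φ vanishes.
LHS = ∫_0^1 u(x) φ'(x) dx = ∫_0^1 (6*x^5 - 10*x^4 + 10*x^3 - 10*x^2 + 4*x) dx. Term by term:
  ∫_0^1 6*x^5 dx = 1;  ∫_0^1 -10*x^4 dx = -2;  ∫_0^1 10*x^3 dx = 5/2;
  ∫_0^1 -10*x^2 dx = -10/3;  ∫_0^1 4*x dx = 2.
Sum: 1 − 2 + 5/2 − 10/3 + 2 = 1/6.
So LHS = 1/6.
∫_0^1 v(x) φ(x) dx = ∫_0^1 (6*x^5 - 10*x^4 + 5*x^3 - x^2) dx. Term by term:
  ∫_0^1 6*x^5 dx = 1;  ∫_0^1 -10*x^4 dx = -2;  ∫_0^1 5*x^3 dx = 5/4;
  ∫_0^1 -x^2 dx = -1/3.
Sum: 1 − 2 + 5/4 − 1/3 = -1/12.
So RHS = -∫_0^1 v(x) φ(x) dx = 1/12.
LHS − RHS = 1/12 ≠ 0, so the identity fails.
(For a valid weak derivative the identity must hold for EVERY test function, in particular this one. The failure shows v is NOT the weak derivative of u.)
Correct weak derivative would be u'(x) = -6*x**2 + 4*x - 2.


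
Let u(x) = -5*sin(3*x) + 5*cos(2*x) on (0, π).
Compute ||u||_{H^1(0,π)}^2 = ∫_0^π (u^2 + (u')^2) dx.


||u||_{H^1(0,π)}^2 = -300 + 375*π/2

u'(x) = -10*sin(2*x) - 15*cos(3*x).
Expand u² and (u')² and integrate term by term on (0, π), using: for integers n ≥ 1, ∫_0^π sin²(nx) dx = ∫_0^π cos²(nx) dx = π/2; for n ≠ n', ∫_0^π sin(nx)sin(n'x) dx = ∫_0^π cos(nx)cos(n'x) dx = 0; and by product-to-sum, ∫_0^π sin(nx)cos(n'x) dx = ½∫_0^π [sin((n+n')x) + sin((n−n')x)] dx, which is 0 when n+n' is even and 2n/(n²−n'²) when n+n' is odd (it need not vanish on (0, π)).
  u² squared terms: (-5)²·∫sin(3x)² dx = 25·π/2 = 25*π/2;  (5)²·∫cos(2x)² dx = 25·π/2 = 25*π/2.
  u² cross terms: 2·(-5)·(5)·∫sin(3x)·cos(2x) dx = -50·(6/5) = -60.
  So ∫_0^π u² dx = 25*π/2 + 25*π/2 − 60 = -60 + 25*π.
  (u')² squared terms: (-15)²·∫cos(3x)² dx = 225·π/2 = 225*π/2;  (-10)²·∫sin(2x)² dx = 100·π/2 = 50*π.
  (u')² cross terms: 2·(-15)·(-10)·∫cos(3x)·sin(2x) dx = 300·(-4/5) = -240.
  So ∫_0^π (u')² dx = 225*π/2 + 50*π − 240 = -240 + 325*π/2.
||u||_{H^1}^2 = (-60 + 25*π) + (-240 + 325*π/2) = -300 + 375*π/2.


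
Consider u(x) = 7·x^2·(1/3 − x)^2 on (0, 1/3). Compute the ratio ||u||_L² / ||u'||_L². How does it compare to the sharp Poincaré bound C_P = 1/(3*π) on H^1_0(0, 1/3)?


||u||_L² / ||u'||_L² = sqrt(3)/18 < C_P = 1/(3*π).

u(x) = 7·x^2·(1/3 − x)^2, so u'(x) = 14*x*(3*x - 1)*(6*x - 1)/9.
u(x) = 7·x^2·(1/3 − x)^2 vanishes at x = 0 and x = 1/3, so u ∈ H^1_0(0, 1/3). Differentiate via the product rule and integrate the resulting polynomials term by term.
  ∫_0^1/3 u² dx = ∫_0^1/3 (49*x^8 - 196*x^7/3 + 98*x^6/3 - 196*x^5/27 + 49*x^4/81) dx. Term by term:
    ∫_0^1/3 49*x^8 dx = 49/177147;  ∫_0^1/3 -196*x^7/3 dx = -49/39366;  ∫_0^1/3 98*x^6/3 dx = 14/6561;
    ∫_0^1/3 -196*x^5/27 dx = -98/59049;  ∫_0^1/3 49*x^4/81 dx = 49/98415.
  Sum: 49/177147 − 49/39366 + 14/6561 − 98/59049 + 49/98415 = 7/1771470.
  ∫_0^1/3 (u')² dx = ∫_0^1/3 (784*x^6 - 784*x^5 + 2548*x^4/9 - 392*x^3/9 + 196*x^2/81) dx. Term by term:
    ∫_0^1/3 784*x^6 dx = 112/2187;  ∫_0^1/3 -784*x^5 dx = -392/2187;  ∫_0^1/3 2548*x^4/9 dx = 2548/10935;
    ∫_0^1/3 -392*x^3/9 dx = -98/729;  ∫_0^1/3 196*x^2/81 dx = 196/6561.
  Sum: 112/2187 − 392/2187 + 2548/10935 − 98/729 + 196/6561 = 14/32805.
∫_0^1/3 u² dx = 7/1771470, so ||u||_L² = sqrt(210)/7290.
∫_0^1/3 (u')² dx = 14/32805, so ||u'||_L² = sqrt(70)/405.
Ratio ||u||_L² / ||u'||_L² = sqrt(3)/18.
Sharp Poincaré constant on H^1_0(0, 1/3) is C_P = L/π = 1/(3*π), achieved by sin(3*π·x).
A polynomial bump cannot attain the sharp Poincaré constant (only the first sine eigenfunction does), so the ratio is strictly less than C_P, consistent with ||u||_L² ≤ C_P ||u'||_L².


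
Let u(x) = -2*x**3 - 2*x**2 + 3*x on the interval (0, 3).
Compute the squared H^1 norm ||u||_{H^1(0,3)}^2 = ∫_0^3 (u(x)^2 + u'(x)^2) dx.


||u||_{H^1}^2 = 144603/35

The H^1 norm (squared) on an interval (0, L) is
  ||u||_{H^1}^2 = ∫_0^L u(x)^2 dx + ∫_0^L u'(x)^2 dx.
Compute u'(x) = -6*x**2 - 4*x + 3.
Then u(x)^2 = 4*x**6 + 8*x**5 - 8*x**4 - 12*x**3 + 9*x**2 and u'(x)^2 = 36*x**4 + 48*x**3 - 20*x**2 - 24*x + 9.
Integrate each monomial from 0 to 3 using ∫_0^3 c·x^n dx = c·3^(n+1)/(n+1):
  ∫_0^3 u(x)^2 dx = ∫_0^3 (4*x^6 + 8*x^5 - 8*x^4 - 12*x^3 + 9*x^2) dx. Term by term:
    ∫_0^3 4*x^6 dx = 8748/7;  ∫_0^3 8*x^5 dx = 972;  ∫_0^3 -8*x^4 dx = -1944/5;
    ∫_0^3 -12*x^3 dx = -243;  ∫_0^3 9*x^2 dx = 81.
  Sum: 8748/7 + 972 − 1944/5 − 243 + 81 = 58482/35.
  ∫_0^3 u'(x)^2 dx = ∫_0^3 (36*x^4 + 48*x^3 - 20*x^2 - 24*x + 9) dx. Term by term:
    ∫_0^3 36*x^4 dx = 8748/5;  ∫_0^3 48*x^3 dx = 972;  ∫_0^3 -20*x^2 dx = -180;
    ∫_0^3 -24*x dx = -108;  ∫_0^3 9 dx = 27.
  Sum: 8748/5 + 972 − 180 − 108 + 27 = 12303/5.
Adding: ||u||_{H^1}^2 = 58482/35 + 12303/5 = 144603/35.


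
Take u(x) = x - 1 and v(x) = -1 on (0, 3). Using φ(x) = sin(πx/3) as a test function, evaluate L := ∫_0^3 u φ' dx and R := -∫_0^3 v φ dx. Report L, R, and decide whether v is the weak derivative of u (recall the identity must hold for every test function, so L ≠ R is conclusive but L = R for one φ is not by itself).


LHS = -6/π, RHS = 6/π. No, v is not the weak derivative of u.

u(x) = x - 1, classical derivative u'(x) = 1.
φ(x) = sin(πx/3), so φ'(x) = π*cos(π*x/3)/3.
Note φ(0) = φ(3) = 0, so the boundary term u·φ vanishes.
LHS = ∫_0^3 u(x) φ'(x) dx = ∫_0^3 (π*x*cos(π*x/3)/3 - π*cos(π*x/3)/3) dx. Term by term:
  ∫_0^3 -π*cos(π*x/3)/3 dx = 0;  ∫_0^3 π*x*cos(π*x/3)/3 dx = -6/π.
Sum: 0 − 6/π = -6/π.
So LHS = -6/π.
∫_0^3 v(x) φ(x) dx = ∫_0^3 (-sin(π*x/3)) dx. Term by term:
  ∫_0^3 -sin(π*x/3) dx = -6/π.
So RHS = -∫_0^3 v(x) φ(x) dx = 6/π.
LHS − RHS = -12/π ≠ 0, so the identity fails.
(For a valid weak derivative the identity must hold for EVERY test function, in particular this one. The failure shows v is NOT the weak derivative of u.)
Correct weak derivative would be u'(x) = 1.


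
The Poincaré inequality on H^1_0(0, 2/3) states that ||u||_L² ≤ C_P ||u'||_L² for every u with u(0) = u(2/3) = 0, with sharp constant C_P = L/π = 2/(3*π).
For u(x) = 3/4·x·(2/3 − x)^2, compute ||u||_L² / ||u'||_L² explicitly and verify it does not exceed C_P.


||u||_L² / ||u'||_L² = sqrt(14)/21 < C_P = 2/(3*π).

u(x) = 3/4·x·(2/3 − x)^2, so u'(x) = (3*x - 2)*(9*x - 2)/12.
u(x) = 3/4·x·(2/3 − x)^2 vanishes at x = 0 and x = 2/3, so u ∈ H^1_0(0, 2/3). Differentiate via the product rule and integrate the resulting polynomials term by term.
  ∫_0^2/3 u² dx = ∫_0^2/3 (9*x^6/16 - 3*x^5/2 + 3*x^4/2 - 2*x^3/3 + x^2/9) dx. Term by term:
    ∫_0^2/3 9*x^6/16 dx = 8/1701;  ∫_0^2/3 -3*x^5/2 dx = -16/729;  ∫_0^2/3 3*x^4/2 dx = 16/405;
    ∫_0^2/3 -2*x^3/3 dx = -8/243;  ∫_0^2/3 x^2/9 dx = 8/729.
  Sum: 8/1701 − 16/729 + 16/405 − 8/243 + 8/729 = 8/25515.
  ∫_0^2/3 (u')² dx = ∫_0^2/3 (81*x^4/16 - 9*x^3 + 11*x^2/2 - 4*x/3 + 1/9) dx. Term by term:
    ∫_0^2/3 81*x^4/16 dx = 2/15;  ∫_0^2/3 -9*x^3 dx = -4/9;  ∫_0^2/3 11*x^2/2 dx = 44/81;
    ∫_0^2/3 -4*x/3 dx = -8/27;  ∫_0^2/3 1/9 dx = 2/27.
  Sum: 2/15 − 4/9 + 44/81 − 8/27 + 2/27 = 4/405.
∫_0^2/3 u² dx = 8/25515, so ||u||_L² = 2*sqrt(70)/945.
∫_0^2/3 (u')² dx = 4/405, so ||u'||_L² = 2*sqrt(5)/45.
Ratio ||u||_L² / ||u'||_L² = sqrt(14)/21.
Sharp Poincaré constant on H^1_0(0, 2/3) is C_P = L/π = 2/(3*π), achieved by sin(3*π/2·x).
A polynomial bump cannot attain the sharp Poincaré constant (only the first sine eigenfunction does), so the ratio is strictly less than C_P, consistent with ||u||_L² ≤ C_P ||u'||_L².


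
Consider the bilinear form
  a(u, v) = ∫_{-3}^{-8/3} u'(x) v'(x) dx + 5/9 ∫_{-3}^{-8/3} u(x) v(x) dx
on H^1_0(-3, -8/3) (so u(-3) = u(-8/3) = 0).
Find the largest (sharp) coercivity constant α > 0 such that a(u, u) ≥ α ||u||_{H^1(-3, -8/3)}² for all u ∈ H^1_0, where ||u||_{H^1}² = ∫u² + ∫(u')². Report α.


α = (5 + 81*π^2)/(9*(1 + 9*π^2))

Coercivity of a(·,·) on H^1_0(-3, -8/3) means a(u, u) ≥ α ||u||_{H^1}² for every u ∈ H^1_0.
The interval has length L = 1/3, and Poincaré/coercivity depend only on L. Here a(u, u) = ∫(u')² + (5/9)·∫u².
Here 0 < c = 5/9 < 1. The condition a(u,u) ≥ α||u||_{H^1}² reads (1−α)∫(u')² ≥ (α−c)∫u². Any admissible α is ≤ 1 (rapidly oscillating u have ∫u²/∫(u')² → 0), and α = 1 would force 0 ≥ (1−c)∫u², impossible since c < 1; so 1−α > 0. By the sharp Poincaré inequality on H^1_0 of an interval of length L, ∫(u')² ≥ (π/L)²∫u² with equality for the first sine mode sin(π(x−x₀)/L) (x₀ the left endpoint), so the inequality holds for all u iff (1−α)(π/L)² ≥ α − c, i.e. α ≤ ((π/L)² + c)/((π/L)² + 1) = (1 + c(L/π)²)/(1 + (L/π)²). With (π/L)² = 9*π^2 and c = 5/9, the largest admissible constant is α = ((π/L)² + c)/((π/L)² + 1).
Simplifying, α = (5 + 81*π^2)/(9*(1 + 9*π^2)).


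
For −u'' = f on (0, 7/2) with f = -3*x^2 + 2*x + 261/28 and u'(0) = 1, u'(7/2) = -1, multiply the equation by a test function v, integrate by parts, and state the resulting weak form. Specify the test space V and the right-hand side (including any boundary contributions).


V = H^1(0, 7/2) (v unrestricted at boundary; u is determined up to an additive constant); weak form: ∫_0^7/2 u'v' dx = ∫_0^7/2 (-3*x^2 + 2*x + 261/28) v dx − v(7/2) − v(0) for all v ∈ V.

Multiply both sides by a test function v and integrate from 0 to 7/2:
  ∫_0^7/2 −u''(x) v(x) dx = ∫_0^7/2 f(x) v(x) dx.
Integrate the LHS by parts once:
  ∫_0^7/2 −u'' v dx = −[u'(x) v(x)]_0^7/2 + ∫_0^7/2 u'(x) v'(x) dx.
Thus ∫_0^7/2 u'(x) v'(x) dx = ∫_0^7/2 f(x) v(x) dx + [u'(x) v(x)]_0^7/2.
Choose V so that boundary terms are either known or forced to vanish.
u has inhomogeneous Neumann u'(0) = 1, u'(7/2) = -1. [u' v]_0^7/2 = (-1)·v(7/2) − (1)·v(0) = − v(7/2) − v(0). Take V = H^1(0, 7/2); boundary term becomes part of RHS.
Weak formulation: find u (satisfying any essential BC) such that ∫_0^7/2 u'(x) v'(x) dx = ∫_0^7/2 f v dx − v(7/2) − v(0) for all v ∈ V (Neumann data are natural BCs: they enter the RHS as boundary terms).
Substituting f(x) = -3*x^2 + 2*x + 261/28, the right-hand side is ∫_0^7/2 (-3*x^2 + 2*x + 261/28) v dx − v(7/2) − v(0).
Compatibility check (pure Neumann): taking v ≡ 1 ∈ V gives 0 = ∫_0^7/2 f dx + (-1) − (1), i.e. ∫_0^7/2 f dx must equal u'(0) − u'(7/2) = 2. Indeed ∫_0^7/2 (-3*x^2 + 2*x + 261/28) dx = 2, so the data are compatible. The solution is then unique only up to an additive constant (fix it e.g. by requiring ∫_0^7/2 u dx = 0).


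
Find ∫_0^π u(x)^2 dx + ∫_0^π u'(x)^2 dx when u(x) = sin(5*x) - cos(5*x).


||u||_{H^1(0,π)}^2 = 26*π

u'(x) = 5*sin(5*x) + 5*cos(5*x).
Expand u² and (u')² and integrate term by term on (0, π), using: for integers n ≥ 1, ∫_0^π sin²(nx) dx = ∫_0^π cos²(nx) dx = π/2; for n ≠ n', ∫_0^π sin(nx)sin(n'x) dx = ∫_0^π cos(nx)cos(n'x) dx = 0; and by product-to-sum, ∫_0^π sin(nx)cos(n'x) dx = ½∫_0^π [sin((n+n')x) + sin((n−n')x)] dx, which is 0 when n+n' is even and 2n/(n²−n'²) when n+n' is odd (it need not vanish on (0, π)).
  u² squared terms: (-1)²·∫cos(5x)² dx = 1·π/2 = π/2;  (1)²·∫sin(5x)² dx = 1·π/2 = π/2.
  u² cross terms: 2·(-1)·(1)·∫cos(5x)·sin(5x) dx = -2·(0) = 0.
  So ∫_0^π u² dx = π/2 + π/2 + 0 = π.
  (u')² squared terms: (5)²·∫cos(5x)² dx = 25·π/2 = 25*π/2;  (5)²·∫sin(5x)² dx = 25·π/2 = 25*π/2.
  (u')² cross terms: 2·(5)·(5)·∫cos(5x)·sin(5x) dx = 50·(0) = 0.
  So ∫_0^π (u')² dx = 25*π/2 + 25*π/2 + 0 = 25*π.
||u||_{H^1}^2 = (π) + (25*π) = 26*π.


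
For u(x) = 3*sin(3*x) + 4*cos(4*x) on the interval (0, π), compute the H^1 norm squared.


||u||_{H^1(0,π)}^2 = -2448/7 + 181*π

u'(x) = -16*sin(4*x) + 9*cos(3*x).
Expand u² and (u')² and integrate term by term on (0, π), using: for integers n ≥ 1, ∫_0^π sin²(nx) dx = ∫_0^π cos²(nx) dx = π/2; for n ≠ n', ∫_0^π sin(nx)sin(n'x) dx = ∫_0^π cos(nx)cos(n'x) dx = 0; and by product-to-sum, ∫_0^π sin(nx)cos(n'x) dx = ½∫_0^π [sin((n+n')x) + sin((n−n')x)] dx, which is 0 when n+n' is even and 2n/(n²−n'²) when n+n' is odd (it need not vanish on (0, π)).
  u² squared terms: (3)²·∫sin(3x)² dx = 9·π/2 = 9*π/2;  (4)²·∫cos(4x)² dx = 16·π/2 = 8*π.
  u² cross terms: 2·(3)·(4)·∫sin(3x)·cos(4x) dx = 24·(-6/7) = -144/7.
  So ∫_0^π u² dx = 9*π/2 + 8*π − 144/7 = -144/7 + 25*π/2.
  (u')² squared terms: (-16)²·∫sin(4x)² dx = 256·π/2 = 128*π;  (9)²·∫cos(3x)² dx = 81·π/2 = 81*π/2.
  (u')² cross terms: 2·(-16)·(9)·∫sin(4x)·cos(3x) dx = -288·(8/7) = -2304/7.
  So ∫_0^π (u')² dx = 128*π + 81*π/2 − 2304/7 = -2304/7 + 337*π/2.
||u||_{H^1}^2 = (-144/7 + 25*π/2) + (-2304/7 + 337*π/2) = -2448/7 + 181*π.


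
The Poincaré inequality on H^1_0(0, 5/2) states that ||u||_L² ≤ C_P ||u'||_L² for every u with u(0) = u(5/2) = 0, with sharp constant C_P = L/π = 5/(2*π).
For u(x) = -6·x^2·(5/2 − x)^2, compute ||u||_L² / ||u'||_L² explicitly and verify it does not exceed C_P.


||u||_L² / ||u'||_L² = 5*sqrt(3)/12 < C_P = 5/(2*π).

u(x) = -6·x^2·(5/2 − x)^2, so u'(x) = 3*x*(-8*x^2 + 30*x - 25).
u(x) = -6·x^2·(5/2 − x)^2 vanishes at x = 0 and x = 5/2, so u ∈ H^1_0(0, 5/2). Differentiate via the product rule and integrate the resulting polynomials term by term.
  ∫_0^5/2 u² dx = ∫_0^5/2 (36*x^8 - 360*x^7 + 1350*x^6 - 2250*x^5 + 5625*x^4/4) dx. Term by term:
    ∫_0^5/2 36*x^8 dx = 1953125/128;  ∫_0^5/2 -360*x^7 dx = -17578125/256;  ∫_0^5/2 1350*x^6 dx = 52734375/448;
    ∫_0^5/2 -2250*x^5 dx = -5859375/64;  ∫_0^5/2 5625*x^4/4 dx = 3515625/128.
  Sum: 1953125/128 − 17578125/256 + 52734375/448 − 5859375/64 + 3515625/128 = 390625/1792.
  ∫_0^5/2 (u')² dx = ∫_0^5/2 (576*x^6 - 4320*x^5 + 11700*x^4 - 13500*x^3 + 5625*x^2) dx. Term by term:
    ∫_0^5/2 576*x^6 dx = 703125/14;  ∫_0^5/2 -4320*x^5 dx = -703125/4;  ∫_0^5/2 11700*x^4 dx = 1828125/8;
    ∫_0^5/2 -13500*x^3 dx = -2109375/16;  ∫_0^5/2 5625*x^2 dx = 234375/8.
  Sum: 703125/14 − 703125/4 + 1828125/8 − 2109375/16 + 234375/8 = 46875/112.
∫_0^5/2 u² dx = 390625/1792, so ||u||_L² = 625*sqrt(7)/112.
∫_0^5/2 (u')² dx = 46875/112, so ||u'||_L² = 125*sqrt(21)/28.
Ratio ||u||_L² / ||u'||_L² = 5*sqrt(3)/12.
Sharp Poincaré constant on H^1_0(0, 5/2) is C_P = L/π = 5/(2*π), achieved by sin(2*π/5·x).
A polynomial bump cannot attain the sharp Poincaré constant (only the first sine eigenfunction does), so the ratio is strictly less than C_P, consistent with ||u||_L² ≤ C_P ||u'||_L².


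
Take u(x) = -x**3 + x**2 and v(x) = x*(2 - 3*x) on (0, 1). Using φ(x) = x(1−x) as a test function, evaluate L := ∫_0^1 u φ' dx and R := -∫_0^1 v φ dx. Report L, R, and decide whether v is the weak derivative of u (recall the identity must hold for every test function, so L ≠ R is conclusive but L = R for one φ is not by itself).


LHS = -1/60, RHS = -1/60. Yes, v = u' weakly.

u(x) = -x**3 + x**2, classical derivative u'(x) = -3*x**2 + 2*x.
φ(x) = x(1−x), so φ'(x) = 1 - 2*x.
Note φ(0) = φ(1) = 0, so the boundary term u·φ vanishes.
LHS = ∫_0^1 u(x) φ'(x) dx = ∫_0^1 (2*x^4 - 3*x^3 + x^2) dx. Term by term:
  ∫_0^1 2*x^4 dx = 2/5;  ∫_0^1 -3*x^3 dx = -3/4;  ∫_0^1 x^2 dx = 1/3.
Sum: 2/5 − 3/4 + 1/3 = -1/60.
So LHS = -1/60.
∫_0^1 v(x) φ(x) dx = ∫_0^1 (3*x^4 - 5*x^3 + 2*x^2) dx. Term by term:
  ∫_0^1 3*x^4 dx = 3/5;  ∫_0^1 -5*x^3 dx = -5/4;  ∫_0^1 2*x^2 dx = 2/3.
Sum: 3/5 − 5/4 + 2/3 = 1/60.
So RHS = -∫_0^1 v(x) φ(x) dx = -1/60.
LHS = RHS, so the identity holds for this test φ.
Moreover u is smooth here and v(x) = u'(x) = -3*x**2 + 2*x pointwise, so the identity holds for every test function. Hence v is the weak derivative of u.


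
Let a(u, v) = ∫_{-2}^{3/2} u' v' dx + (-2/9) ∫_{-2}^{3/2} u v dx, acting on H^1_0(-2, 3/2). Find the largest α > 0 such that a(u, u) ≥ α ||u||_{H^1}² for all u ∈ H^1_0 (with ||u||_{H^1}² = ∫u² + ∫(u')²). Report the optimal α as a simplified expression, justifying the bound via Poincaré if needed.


α = 2*(-49 + 18*π^2)/(9*(4*π^2 + 49))

Coercivity of a(·,·) on H^1_0(-2, 3/2) means a(u, u) ≥ α ||u||_{H^1}² for every u ∈ H^1_0.
The interval has length L = 7/2, and Poincaré/coercivity depend only on L. Here a(u, u) = ∫(u')² + (-2/9)·∫u².
Here c = -2/9 < 0 with |c| < (π/L)² = 4*π^2/49, so coercivity still holds. The condition a(u,u) ≥ α||u||_{H^1}² reads (1−α)∫(u')² ≥ (α−c)∫u². Any admissible α is ≤ 1 (rapidly oscillating u have ∫u²/∫(u')² → 0), and α = 1 would force 0 ≥ (1−c)∫u², impossible since c < 1; so 1−α > 0. By the sharp Poincaré inequality on H^1_0 of an interval of length L, ∫(u')² ≥ (π/L)²∫u² with equality for the first sine mode sin(π(x−x₀)/L) (x₀ the left endpoint), so the inequality holds for all u iff (1−α)(π/L)² ≥ α − c, i.e. α ≤ ((π/L)² + c)/((π/L)² + 1) = (1 + c(L/π)²)/(1 + (L/π)²). (Direct route, valid since c ≤ 0: Poincaré gives c∫u² ≥ c(L/π)²∫(u')², so a(u,u) ≥ (1 + c(L/π)²)∫(u')², while ||u||_{H^1}² ≤ (1 + (L/π)²)∫(u')²; dividing yields the same α.) With (π/L)² = 4*π^2/49 and c = -2/9, the largest admissible constant is α = ((π/L)² + c)/((π/L)² + 1).
Simplifying, α = 2*(-49 + 18*π^2)/(9*(4*π^2 + 49)).


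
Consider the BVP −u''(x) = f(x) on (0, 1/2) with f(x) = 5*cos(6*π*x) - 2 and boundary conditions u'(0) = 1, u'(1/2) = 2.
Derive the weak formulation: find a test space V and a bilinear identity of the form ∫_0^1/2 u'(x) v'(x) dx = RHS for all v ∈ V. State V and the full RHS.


V = H^1(0, 1/2) (v unrestricted at boundary; u is determined up to an additive constant); weak form: ∫_0^1/2 u'v' dx = ∫_0^1/2 (5*cos(6*π*x) - 2) v dx + 2·v(1/2) − v(0) for all v ∈ V.

Multiply both sides by a test function v and integrate from 0 to 1/2:
  ∫_0^1/2 −u''(x) v(x) dx = ∫_0^1/2 f(x) v(x) dx.
Integrate the LHS by parts once:
  ∫_0^1/2 −u'' v dx = −[u'(x) v(x)]_0^1/2 + ∫_0^1/2 u'(x) v'(x) dx.
Thus ∫_0^1/2 u'(x) v'(x) dx = ∫_0^1/2 f(x) v(x) dx + [u'(x) v(x)]_0^1/2.
Choose V so that boundary terms are either known or forced to vanish.
u has inhomogeneous Neumann u'(0) = 1, u'(1/2) = 2. [u' v]_0^1/2 = (2)·v(1/2) − (1)·v(0) = 2·v(1/2) − v(0). Take V = H^1(0, 1/2); boundary term becomes part of RHS.
Weak formulation: find u (satisfying any essential BC) such that ∫_0^1/2 u'(x) v'(x) dx = ∫_0^1/2 f v dx + 2·v(1/2) − v(0) for all v ∈ V (Neumann data are natural BCs: they enter the RHS as boundary terms).
Substituting f(x) = 5*cos(6*π*x) - 2, the right-hand side is ∫_0^1/2 (5*cos(6*π*x) - 2) v dx + 2·v(1/2) − v(0).
Compatibility check (pure Neumann): taking v ≡ 1 ∈ V gives 0 = ∫_0^1/2 f dx + (2) − (1), i.e. ∫_0^1/2 f dx must equal u'(0) − u'(1/2) = -1. Indeed ∫_0^1/2 (5*cos(6*π*x) - 2) dx = -1, so the data are compatible. The solution is then unique only up to an additive constant (fix it e.g. by requiring ∫_0^1/2 u dx = 0).


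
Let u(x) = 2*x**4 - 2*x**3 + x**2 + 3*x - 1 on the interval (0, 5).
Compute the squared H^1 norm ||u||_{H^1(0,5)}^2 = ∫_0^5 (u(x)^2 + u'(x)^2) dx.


||u||_{H^1}^2 = 137258875/126

The H^1 norm (squared) on an interval (0, L) is
  ||u||_{H^1}^2 = ∫_0^L u(x)^2 dx + ∫_0^L u'(x)^2 dx.
Compute u'(x) = 8*x**3 - 6*x**2 + 2*x + 3.
Then u(x)^2 = 4*x**8 - 8*x**7 + 8*x**6 + 8*x**5 - 15*x**4 + 10*x**3 + 7*x**2 - 6*x + 1 and u'(x)^2 = 64*x**6 - 96*x**5 + 68*x**4 + 24*x**3 - 32*x**2 + 12*x + 9.
Integrate each monomial from 0 to 5 using ∫_0^5 c·x^n dx = c·5^(n+1)/(n+1):
  ∫_0^5 u(x)^2 dx = ∫_0^5 (4*x^8 - 8*x^7 + 8*x^6 + 8*x^5 - 15*x^4 + 10*x^3 + 7*x^2 - 6*x + 1) dx. Term by term:
    ∫_0^5 4*x^8 dx = 7812500/9;  ∫_0^5 -8*x^7 dx = -390625;  ∫_0^5 8*x^6 dx = 625000/7;
    ∫_0^5 8*x^5 dx = 62500/3;  ∫_0^5 -15*x^4 dx = -9375;  ∫_0^5 10*x^3 dx = 3125/2;
    ∫_0^5 7*x^2 dx = 875/3;  ∫_0^5 -6*x dx = -75;  ∫_0^5 1 dx = 5.
  Sum: 7812500/9 − 390625 + 625000/7 + 62500/3 − 9375 + 3125/2 + 875/3 − 75 + 5 = 73074805/126.
  ∫_0^5 u'(x)^2 dx = ∫_0^5 (64*x^6 - 96*x^5 + 68*x^4 + 24*x^3 - 32*x^2 + 12*x + 9) dx. Term by term:
    ∫_0^5 64*x^6 dx = 5000000/7;  ∫_0^5 -96*x^5 dx = -250000;  ∫_0^5 68*x^4 dx = 42500;
    ∫_0^5 24*x^3 dx = 3750;  ∫_0^5 -32*x^2 dx = -4000/3;  ∫_0^5 12*x dx = 150;
    ∫_0^5 9 dx = 45.
  Sum: 5000000/7 − 250000 + 42500 + 3750 − 4000/3 + 150 + 45 = 10697345/21.
Adding: ||u||_{H^1}^2 = 73074805/126 + 10697345/21 = 137258875/126.


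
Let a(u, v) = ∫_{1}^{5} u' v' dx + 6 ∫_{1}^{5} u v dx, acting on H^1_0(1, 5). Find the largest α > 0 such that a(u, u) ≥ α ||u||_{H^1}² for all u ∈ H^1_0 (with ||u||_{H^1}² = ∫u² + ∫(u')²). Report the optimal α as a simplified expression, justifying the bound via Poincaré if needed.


α = 1

Coercivity of a(·,·) on H^1_0(1, 5) means a(u, u) ≥ α ||u||_{H^1}² for every u ∈ H^1_0.
The interval has length L = 4, and Poincaré/coercivity depend only on L. Here a(u, u) = ∫(u')² + (6)·∫u².
Here c = 6 ≥ 1, so a(u,u) = ∫(u')² + c∫u² ≥ ∫(u')² + ∫u² = ||u||_{H^1}², i.e. α = 1 works. No larger α is possible: a(u,u) ≥ α||u||_{H^1}² means (1−α)∫(u')² ≥ (α−c)∫u², and for the modes u_n = sin(nπ(x−x₀)/L) (x₀ the left endpoint) one has ∫u_n²/∫(u_n')² = (L/(nπ))² → 0, so a(u_n,u_n)/||u_n||_{H^1}² → 1. Hence the optimal constant is α = 1.
Therefore α = 1.


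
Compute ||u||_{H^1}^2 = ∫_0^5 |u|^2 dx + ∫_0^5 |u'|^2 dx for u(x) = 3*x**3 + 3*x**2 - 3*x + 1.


||u||_{H^1}^2 = 1447050/7

The H^1 norm (squared) on an interval (0, L) is
  ||u||_{H^1}^2 = ∫_0^L u(x)^2 dx + ∫_0^L u'(x)^2 dx.
Compute u'(x) = 9*x**2 + 6*x - 3.
Then u(x)^2 = 9*x**6 + 18*x**5 - 9*x**4 - 12*x**3 + 15*x**2 - 6*x + 1 and u'(x)^2 = 81*x**4 + 108*x**3 - 18*x**2 - 36*x + 9.
Integrate each monomial from 0 to 5 using ∫_0^5 c·x^n dx = c·5^(n+1)/(n+1):
  ∫_0^5 u(x)^2 dx = ∫_0^5 (9*x^6 + 18*x^5 - 9*x^4 - 12*x^3 + 15*x^2 - 6*x + 1) dx. Term by term:
    ∫_0^5 9*x^6 dx = 703125/7;  ∫_0^5 18*x^5 dx = 46875;  ∫_0^5 -9*x^4 dx = -5625;
    ∫_0^5 -12*x^3 dx = -1875;  ∫_0^5 15*x^2 dx = 625;  ∫_0^5 -6*x dx = -75;
    ∫_0^5 1 dx = 5.
  Sum: 703125/7 + 46875 − 5625 − 1875 + 625 − 75 + 5 = 982635/7.
  ∫_0^5 u'(x)^2 dx = ∫_0^5 (81*x^4 + 108*x^3 - 18*x^2 - 36*x + 9) dx. Term by term:
    ∫_0^5 81*x^4 dx = 50625;  ∫_0^5 108*x^3 dx = 16875;  ∫_0^5 -18*x^2 dx = -750;
    ∫_0^5 -36*x dx = -450;  ∫_0^5 9 dx = 45.
  Sum: 50625 + 16875 − 750 − 450 + 45 = 66345.
Adding: ||u||_{H^1}^2 = 982635/7 + 66345 = 1447050/7.


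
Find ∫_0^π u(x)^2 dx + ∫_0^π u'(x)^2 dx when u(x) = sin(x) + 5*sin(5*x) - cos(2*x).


||u||_{H^1(0,π)}^2 = -120/7 + 657*π/2

u'(x) = 2*sin(2*x) + cos(x) + 25*cos(5*x).
Expand u² and (u')² and integrate term by term on (0, π), using: for integers n ≥ 1, ∫_0^π sin²(nx) dx = ∫_0^π cos²(nx) dx = π/2; for n ≠ n', ∫_0^π sin(nx)sin(n'x) dx = ∫_0^π cos(nx)cos(n'x) dx = 0; and by product-to-sum, ∫_0^π sin(nx)cos(n'x) dx = ½∫_0^π [sin((n+n')x) + sin((n−n')x)] dx, which is 0 when n+n' is even and 2n/(n²−n'²) when n+n' is odd (it need not vanish on (0, π)).
  u² squared terms: (-1)²·∫cos(2x)² dx = 1·π/2 = π/2;  (5)²·∫sin(5x)² dx = 25·π/2 = 25*π/2;  (1)²·∫sin(x)² dx = 1·π/2 = π/2.
  u² cross terms: 2·(-1)·(5)·∫cos(2x)·sin(5x) dx = -10·(10/21) = -100/21;  2·(-1)·(1)·∫cos(2x)·sin(x) dx = -2·(-2/3) = 4/3;  2·(5)·(1)·∫sin(5x)·sin(x) dx = 10·(0) = 0.
  So ∫_0^π u² dx = π/2 + 25*π/2 + π/2 − 100/21 + 4/3 + 0 = -24/7 + 27*π/2.
  (u')² squared terms: (2)²·∫sin(2x)² dx = 4·π/2 = 2*π;  (25)²·∫cos(5x)² dx = 625·π/2 = 625*π/2;  (1)²·∫cos(x)² dx = 1·π/2 = π/2.
  (u')² cross terms: 2·(2)·(25)·∫sin(2x)·cos(5x) dx = 100·(-4/21) = -400/21;  2·(2)·(1)·∫sin(2x)·cos(x) dx = 4·(4/3) = 16/3;  2·(25)·(1)·∫cos(5x)·cos(x) dx = 50·(0) = 0.
  So ∫_0^π (u')² dx = 2*π + 625*π/2 + π/2 − 400/21 + 16/3 + 0 = -96/7 + 315*π.
||u||_{H^1}^2 = (-24/7 + 27*π/2) + (-96/7 + 315*π) = -120/7 + 657*π/2.


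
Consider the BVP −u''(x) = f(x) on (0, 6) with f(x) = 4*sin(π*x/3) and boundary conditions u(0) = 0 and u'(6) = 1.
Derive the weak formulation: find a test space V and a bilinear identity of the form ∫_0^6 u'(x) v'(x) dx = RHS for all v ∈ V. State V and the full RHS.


V = {v ∈ H^1(0, 6) : v(0) = 0} (test functions vanish at x = 0 where u is specified); weak form: ∫_0^6 u'v' dx = ∫_0^6 (4*sin(π*x/3)) v dx + v(6) for all v ∈ V.

Multiply both sides by a test function v and integrate from 0 to 6:
  ∫_0^6 −u''(x) v(x) dx = ∫_0^6 f(x) v(x) dx.
Integrate the LHS by parts once:
  ∫_0^6 −u'' v dx = −[u'(x) v(x)]_0^6 + ∫_0^6 u'(x) v'(x) dx.
Thus ∫_0^6 u'(x) v'(x) dx = ∫_0^6 f(x) v(x) dx + [u'(x) v(x)]_0^6.
Choose V so that boundary terms are either known or forced to vanish.
Mixed BC: u(0) = 0 (Dirichlet) and u'(6) = 1 (Neumann). Define V = {v ∈ H^1(0, 6) : v(0) = 0}. Then [u' v]_0^6 = u'(6)·v(6) − u'(0)·0 = v(6).
Weak formulation: find u (satisfying any essential BC) such that ∫_0^6 u'(x) v'(x) dx = ∫_0^6 f v dx + v(6) for all v ∈ V (Dirichlet at 0 absorbed into V; Neumann datum at x = 6 contributes the boundary term).
Substituting f(x) = 4*sin(π*x/3), the right-hand side is ∫_0^6 (4*sin(π*x/3)) v dx + v(6).


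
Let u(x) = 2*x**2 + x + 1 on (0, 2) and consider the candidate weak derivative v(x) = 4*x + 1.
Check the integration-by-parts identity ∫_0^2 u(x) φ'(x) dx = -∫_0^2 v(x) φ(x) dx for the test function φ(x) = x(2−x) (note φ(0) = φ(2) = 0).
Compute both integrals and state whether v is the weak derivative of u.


LHS = -20/3, RHS = -20/3. Yes, v = u' weakly.

u(x) = 2*x**2 + x + 1, classical derivative u'(x) = 4*x + 1.
φ(x) = x(2−x), so φ'(x) = 2 - 2*x.
Note φ(0) = φ(2) = 0, so the boundary term u·φ vanishes.
LHS = ∫_0^2 u(x) φ'(x) dx = ∫_0^2 (-4*x^3 + 2*x^2 + 2) dx. Term by term:
  ∫_0^2 -4*x^3 dx = -16;  ∫_0^2 2*x^2 dx = 16/3;  ∫_0^2 2 dx = 4.
Sum: -16 + 16/3 + 4 = -20/3.
So LHS = -20/3.
∫_0^2 v(x) φ(x) dx = ∫_0^2 (-4*x^3 + 7*x^2 + 2*x) dx. Term by term:
  ∫_0^2 -4*x^3 dx = -16;  ∫_0^2 7*x^2 dx = 56/3;  ∫_0^2 2*x dx = 4.
Sum: -16 + 56/3 + 4 = 20/3.
So RHS = -∫_0^2 v(x) φ(x) dx = -20/3.
LHS = RHS, so the identity holds for this test φ.
Moreover u is smooth here and v(x) = u'(x) = 4*x + 1 pointwise, so the identity holds for every test function. Hence v is the weak derivative of u.


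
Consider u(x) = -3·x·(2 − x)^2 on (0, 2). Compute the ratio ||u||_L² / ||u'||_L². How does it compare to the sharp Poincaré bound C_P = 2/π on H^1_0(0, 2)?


||u||_L² / ||u'||_L² = sqrt(14)/7 < C_P = 2/π.

u(x) = -3·x·(2 − x)^2, so u'(x) = 3*(2 - 3*x)*(x - 2).
u(x) = -3·x·(2 − x)^2 vanishes at x = 0 and x = 2, so u ∈ H^1_0(0, 2). Differentiate via the product rule and integrate the resulting polynomials term by term.
  ∫_0^2 u² dx = ∫_0^2 (9*x^6 - 72*x^5 + 216*x^4 - 288*x^3 + 144*x^2) dx. Term by term:
    ∫_0^2 9*x^6 dx = 1152/7;  ∫_0^2 -72*x^5 dx = -768;  ∫_0^2 216*x^4 dx = 6912/5;
    ∫_0^2 -288*x^3 dx = -1152;  ∫_0^2 144*x^2 dx = 384.
  Sum: 1152/7 − 768 + 6912/5 − 1152 + 384 = 384/35.
  ∫_0^2 (u')² dx = ∫_0^2 (81*x^4 - 432*x^3 + 792*x^2 - 576*x + 144) dx. Term by term:
    ∫_0^2 81*x^4 dx = 2592/5;  ∫_0^2 -432*x^3 dx = -1728;  ∫_0^2 792*x^2 dx = 2112;
    ∫_0^2 -576*x dx = -1152;  ∫_0^2 144 dx = 288.
  Sum: 2592/5 − 1728 + 2112 − 1152 + 288 = 192/5.
∫_0^2 u² dx = 384/35, so ||u||_L² = 8*sqrt(210)/35.
∫_0^2 (u')² dx = 192/5, so ||u'||_L² = 8*sqrt(15)/5.
Ratio ||u||_L² / ||u'||_L² = sqrt(14)/7.
Sharp Poincaré constant on H^1_0(0, 2) is C_P = L/π = 2/π, achieved by sin(π/2·x).
A polynomial bump cannot attain the sharp Poincaré constant (only the first sine eigenfunction does), so the ratio is strictly less than C_P, consistent with ||u||_L² ≤ C_P ||u'||_L².
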